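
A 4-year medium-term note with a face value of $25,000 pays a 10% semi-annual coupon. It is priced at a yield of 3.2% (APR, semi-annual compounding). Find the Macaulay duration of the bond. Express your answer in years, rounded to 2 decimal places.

Periodic yield y = 0.016. Discount each cash flow and weight by its period:
  t   CF        PV=CF/(1+0.016)^t    t·PV
  1     1,250.00     1,230.3150     1,230.3150
  2     1,250.00     1,210.9399     2,421.8798
  3     1,250.00     1,191.8700     3,575.6100
  4     1,250.00     1,173.1004     4,692.4016
  5     1,250.00     1,154.6264     5,773.1319
  6     1,250.00     1,136.4433     6,818.6597
  7     1,250.00     1,118.5465     7,829.8258
  8    26,250.00    23,119.5642   184,956.5139
  Σ                 31,335.4057   217,298.3376
Price P = Σ PV = 31,335.4057.
Macaulay duration = Σ(t·PV) / P = 217,298.3376 / 31,335.4057 = 6.93459 half-year periods.
In years: 6.93459 / 2 = 3.46730 years.

3.47 years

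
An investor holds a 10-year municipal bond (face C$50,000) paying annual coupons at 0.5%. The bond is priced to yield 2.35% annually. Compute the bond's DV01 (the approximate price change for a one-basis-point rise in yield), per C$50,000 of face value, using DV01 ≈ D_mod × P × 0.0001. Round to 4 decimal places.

C$39.8698

Periodic yield y = 0.0235.
  t   CF        PV=CF/(1+0.0235)^t    t·PV
  1       250.00       244.2599       244.2599
  2       250.00       238.6516       477.3032
  3       250.00       233.1720       699.5161
  4       250.00       227.8183       911.2732
  5       250.00       222.5875     1,112.9375
  6       250.00       217.4768     1,304.8608
  7       250.00       212.4834     1,487.3840
  8       250.00       207.6047     1,660.8378
  9       250.00       202.8380     1,825.5423
  10   50,250.00    39,834.3373   398,343.3727
  Σ                 41,841.2296   408,067.2875
P = 41,841.2296; D_Mac = 9.75276 yrs; D_mod = 9.52883 yrs.
DV01 ≈ 9.52883 × 41,841.2296 × 0.0001 = 39.869789.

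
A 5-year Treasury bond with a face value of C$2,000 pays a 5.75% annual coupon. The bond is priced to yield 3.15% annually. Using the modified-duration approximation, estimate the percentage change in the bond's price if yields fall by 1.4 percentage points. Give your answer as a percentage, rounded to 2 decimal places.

Periodic yield y = 0.0315. Modified duration first:
  t   CF        PV=CF/(1+0.0315)^t    t·PV
  1       115.00       111.4881       111.4881
  2       115.00       108.0835       216.1670
  3       115.00       104.7828       314.3485
  4       115.00       101.5830       406.3319
  5     2,115.00     1,811.1908     9,055.9541
  Σ                  2,237.1283    10,104.2896
P = 2,237.1283; D_Mac = 4.51663 yrs; D_mod = 4.51663/(1+0.0315) = 4.37870 yrs.
ΔP/P ≈ -D_mod · Δy = -4.37870 × (-0.014) = +0.061302 = +6.1302%.

+6.13%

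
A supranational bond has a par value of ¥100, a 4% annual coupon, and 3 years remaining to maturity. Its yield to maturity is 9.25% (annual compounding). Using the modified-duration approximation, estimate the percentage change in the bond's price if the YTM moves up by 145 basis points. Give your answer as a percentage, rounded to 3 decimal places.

Periodic yield y = 0.0925. Modified duration first:
  t   CF        PV=CF/(1+0.0925)^t    t·PV
  1         4.00         3.6613         3.6613
  2         4.00         3.3513         6.7027
  3       104.00        79.7570       239.2711
  Σ                     86.7697       249.6351
P = 86.7697; D_Mac = 2.87698 yrs; D_mod = 2.87698/(1+0.0925) = 2.63340 yrs.
ΔP/P ≈ -D_mod · Δy = -2.63340 × (+0.0145) = -0.038184 = -3.8184%.

-3.818%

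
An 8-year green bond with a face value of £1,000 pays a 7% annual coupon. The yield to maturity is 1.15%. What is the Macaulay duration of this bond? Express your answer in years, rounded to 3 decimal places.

6.689 years

Periodic yield y = 0.0115. Discount each cash flow and weight by its year:
  t   CF        PV=CF/(1+0.0115)^t    t·PV
  1        70.00        69.2042        69.2042
  2        70.00        68.4174       136.8347
  3        70.00        67.6395       202.9185
  4        70.00        66.8705       267.4820
  5        70.00        66.1102       330.5511
  6        70.00        65.3586       392.1516
  7        70.00        64.6155       452.3086
  8     1,070.00       976.4650     7,811.7200
  Σ                  1,444.6808     9,663.1706
Price P = Σ PV = 1,444.6808.
Macaulay duration = Σ(t·PV) / P = 9,663.1706 / 1,444.6808 = 6.68879 years.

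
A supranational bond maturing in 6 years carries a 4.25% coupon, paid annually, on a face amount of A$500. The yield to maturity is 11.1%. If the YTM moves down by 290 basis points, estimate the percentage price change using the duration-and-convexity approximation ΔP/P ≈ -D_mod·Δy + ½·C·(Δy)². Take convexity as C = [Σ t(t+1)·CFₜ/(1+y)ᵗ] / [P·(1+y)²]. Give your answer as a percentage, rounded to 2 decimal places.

With y = 0.111:
  t   CF        PV=CF/(1+0.111)^t    t·PV        t(t+1)·PV
  1        21.25        19.1269        19.1269          38.2538
  2        21.25        17.2159        34.4319         103.2957
  3        21.25        15.4959        46.4877         185.9508
  4        21.25        13.9477        55.7908         278.9541
  5        21.25        12.5542        62.7709         376.6257
  6       521.25       277.1799     1,663.0793      11,641.5553
  Σ                    355.5205     1,881.6876      12,624.6353
P = 355.5205; D_Mac = 5.29277 yrs; D_mod = 4.76397 yrs; C = 28.76908.
Duration effect: -4.76397 × (-0.029) = +0.138155
Convexity effect: 0.5 × 28.76908 × (-0.029)² = +0.0120974
ΔP/P ≈ +0.138155 + 0.0120974 = +0.150252 = +15.0252%.

+15.03%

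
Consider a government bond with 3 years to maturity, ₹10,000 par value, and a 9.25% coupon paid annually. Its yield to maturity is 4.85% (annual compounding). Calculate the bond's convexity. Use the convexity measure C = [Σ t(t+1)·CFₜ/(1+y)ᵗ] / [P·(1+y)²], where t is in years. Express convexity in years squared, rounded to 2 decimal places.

With y = 0.0485:
  t   CF        PV=CF/(1+0.0485)^t    t·PV        t(t+1)·PV
  1       925.00       882.2127       882.2127       1,764.4254
  2       925.00       841.4046     1,682.8091       5,048.4274
  3    10,925.00     9,477.9877    28,433.9631     113,735.8525
  Σ                 11,201.6050    30,998.9849     120,548.7053
P = 11,201.6050.
Convexity = Σ t(t+1)·PV / [P·(1+y)²] = 120,548.7053 / (11,201.6050 × 1.099352) = 9.78916.

9.79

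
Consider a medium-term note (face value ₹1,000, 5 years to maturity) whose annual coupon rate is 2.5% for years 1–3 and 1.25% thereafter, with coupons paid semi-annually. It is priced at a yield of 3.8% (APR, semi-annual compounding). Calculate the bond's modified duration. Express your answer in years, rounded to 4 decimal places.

Periodic yield y = 0.019. First find Macaulay duration:
  t   CF        PV=CF/(1+0.019)^t    t·PV
  1        12.50        12.2669        12.2669
  2        12.50        12.0382        24.0764
  3        12.50        11.8137        35.4412
  4        12.50        11.5935        46.3739
  5        12.50        11.3773        56.8865
  6        12.50        11.1652        66.9910
  7         6.25         5.4785        38.3494
  8         6.25         5.3763        43.0107
  9         6.25         5.2761        47.4848
  10    1,006.25       833.6122     8,336.1218
  Σ                    919.9979     8,707.0026
P = 919.9979; Macaulay duration = 8,707.0026 / 919.9979 = 9.46415 half-year periods = 4.73208 years.
Modified duration = D_Mac / (1 + y) = 4.73208 / 1.019 = 4.64384 years.

4.6438 years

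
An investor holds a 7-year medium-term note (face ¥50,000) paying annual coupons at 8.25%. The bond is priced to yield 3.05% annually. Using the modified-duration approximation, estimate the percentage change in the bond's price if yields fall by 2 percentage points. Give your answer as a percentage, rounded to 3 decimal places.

+11.238%

Periodic yield y = 0.0305. Modified duration first:
  t   CF        PV=CF/(1+0.0305)^t    t·PV
  1     4,125.00     4,002.9112     4,002.9112
  2     4,125.00     3,884.4359     7,768.8718
  3     4,125.00     3,769.4672    11,308.4015
  4     4,125.00     3,657.9012    14,631.6047
  5     4,125.00     3,549.6372    17,748.1862
  6     4,125.00     3,444.5776    20,667.4657
  7    54,125.00    43,859.3243   307,015.2701
  Σ                 66,168.2546   383,142.7113
P = 66,168.2546; D_Mac = 5.79043 yrs; D_mod = 5.79043/(1+0.0305) = 5.61905 yrs.
ΔP/P ≈ -D_mod · Δy = -5.61905 × (-0.02) = +0.112381 = +11.2381%.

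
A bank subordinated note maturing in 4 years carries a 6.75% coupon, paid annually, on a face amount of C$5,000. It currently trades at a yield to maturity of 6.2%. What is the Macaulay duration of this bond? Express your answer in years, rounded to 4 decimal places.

Periodic yield y = 0.062. Discount each cash flow and weight by its year:
  t   CF        PV=CF/(1+0.062)^t    t·PV
  1       337.50       317.7966       317.7966
  2       337.50       299.2435       598.4870
  3       337.50       281.7736       845.3207
  4     5,337.50     4,196.0419    16,784.1678
  Σ                  5,094.8556    18,545.7721
Price P = Σ PV = 5,094.8556.
Macaulay duration = Σ(t·PV) / P = 18,545.7721 / 5,094.8556 = 3.64010 years.

3.6401 years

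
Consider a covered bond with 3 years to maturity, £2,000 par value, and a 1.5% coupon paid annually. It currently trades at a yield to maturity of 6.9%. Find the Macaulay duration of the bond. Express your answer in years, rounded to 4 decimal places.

Periodic yield y = 0.069. Discount each cash flow and weight by its year:
  t   CF        PV=CF/(1+0.069)^t    t·PV
  1        30.00        28.0636        28.0636
  2        30.00        26.2522        52.5044
  3     2,030.00     1,661.7394     4,985.2183
  Σ                  1,716.0552     5,065.7863
Price P = Σ PV = 1,716.0552.
Macaulay duration = Σ(t·PV) / P = 5,065.7863 / 1,716.0552 = 2.95199 years.

2.9520 years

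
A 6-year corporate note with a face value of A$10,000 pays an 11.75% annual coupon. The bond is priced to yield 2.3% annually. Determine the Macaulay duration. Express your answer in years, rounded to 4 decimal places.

Periodic yield y = 0.023. Discount each cash flow and weight by its year:
  t   CF        PV=CF/(1+0.023)^t    t·PV
  1     1,175.00     1,148.5826     1,148.5826
  2     1,175.00     1,122.7591     2,245.5183
  3     1,175.00     1,097.5163     3,292.5488
  4     1,175.00     1,072.8409     4,291.3637
  5     1,175.00     1,048.7204     5,243.6018
  6    11,175.00     9,749.7556    58,498.5336
  Σ                 15,240.1749    74,720.1488
Price P = Σ PV = 15,240.1749.
Macaulay duration = Σ(t·PV) / P = 74,720.1488 / 15,240.1749 = 4.90284 years.

4.9028 years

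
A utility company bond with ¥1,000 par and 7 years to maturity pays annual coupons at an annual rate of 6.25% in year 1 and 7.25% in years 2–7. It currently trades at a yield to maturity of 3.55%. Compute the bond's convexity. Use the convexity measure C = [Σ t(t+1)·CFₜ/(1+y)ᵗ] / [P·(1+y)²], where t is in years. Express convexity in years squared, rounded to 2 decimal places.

With y = 0.0355:
  t   CF        PV=CF/(1+0.0355)^t    t·PV        t(t+1)·PV
  1        62.50        60.3573        60.3573         120.7146
  2        72.50        67.6142       135.2284         405.6851
  3        72.50        65.2962       195.8885         783.5540
  4        72.50        63.0576       252.2305       1,261.1525
  5        72.50        60.8958       304.4791       1,826.8746
  6        72.50        58.8081       352.8488       2,469.9416
  7     1,072.50       840.1302     5,880.9112      47,047.2892
  Σ                  1,216.1594     7,181.9437      53,915.2116
P = 1,216.1594.
Convexity = Σ t(t+1)·PV / [P·(1+y)²] = 53,915.2116 / (1,216.1594 × 1.072260) = 41.34477.

41.34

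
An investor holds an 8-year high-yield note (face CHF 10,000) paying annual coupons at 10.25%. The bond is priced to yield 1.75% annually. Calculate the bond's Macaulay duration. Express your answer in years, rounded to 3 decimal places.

6.327 years

Periodic yield y = 0.0175. Discount each cash flow and weight by its year:
  t   CF        PV=CF/(1+0.0175)^t    t·PV
  1     1,025.00     1,007.3710     1,007.3710
  2     1,025.00       990.0452     1,980.0904
  3     1,025.00       973.0174     2,919.0522
  4     1,025.00       956.2825     3,825.1299
  5     1,025.00       939.8353     4,699.1767
  6     1,025.00       923.6711     5,542.0266
  7     1,025.00       907.7849     6,354.4941
  8    11,025.00     9,596.2876    76,770.3007
  Σ                 16,294.2950   103,097.6418
Price P = Σ PV = 16,294.2950.
Macaulay duration = Σ(t·PV) / P = 103,097.6418 / 16,294.2950 = 6.32722 years.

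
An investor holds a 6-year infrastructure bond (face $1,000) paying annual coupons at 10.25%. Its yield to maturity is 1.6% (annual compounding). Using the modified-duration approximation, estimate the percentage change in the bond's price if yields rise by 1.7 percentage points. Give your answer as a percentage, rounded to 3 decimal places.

-8.377%

Periodic yield y = 0.016. Modified duration first:
  t   CF        PV=CF/(1+0.016)^t    t·PV
  1       102.50       100.8858       100.8858
  2       102.50        99.2971       198.5941
  3       102.50        97.7333       293.2000
  4       102.50        96.1942       384.7769
  5       102.50        94.6794       473.3968
  6     1,102.50     1,002.3430     6,014.0578
  Σ                  1,491.1328     7,464.9116
P = 1,491.1328; D_Mac = 5.00620 yrs; D_mod = 5.00620/(1+0.016) = 4.92736 yrs.
ΔP/P ≈ -D_mod · Δy = -4.92736 × (+0.017) = -0.083765 = -8.3765%.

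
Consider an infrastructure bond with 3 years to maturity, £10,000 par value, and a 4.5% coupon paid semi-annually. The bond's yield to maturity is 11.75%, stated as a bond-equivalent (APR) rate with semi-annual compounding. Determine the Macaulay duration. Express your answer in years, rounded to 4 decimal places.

2.8197 years

Periodic yield y = 0.05875. Discount each cash flow and weight by its period:
  t   CF        PV=CF/(1+0.05875)^t    t·PV
  1       225.00       212.5148       212.5148
  2       225.00       200.7223       401.4446
  3       225.00       189.5842       568.7527
  4       225.00       179.0642       716.2569
  5       225.00       169.1280       845.6398
  6    10,225.00     7,259.4343    43,556.6056
  Σ                  8,210.4478    46,301.2144
Price P = Σ PV = 8,210.4478.
Macaulay duration = Σ(t·PV) / P = 46,301.2144 / 8,210.4478 = 5.63930 half-year periods.
In years: 5.63930 / 2 = 2.81965 years.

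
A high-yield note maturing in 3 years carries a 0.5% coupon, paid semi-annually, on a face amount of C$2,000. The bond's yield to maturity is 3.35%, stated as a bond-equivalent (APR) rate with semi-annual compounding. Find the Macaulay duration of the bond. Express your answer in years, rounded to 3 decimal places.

2.980 years

Periodic yield y = 0.01675. Discount each cash flow and weight by its period:
  t   CF        PV=CF/(1+0.01675)^t    t·PV
  1         5.00         4.9176         4.9176
  2         5.00         4.8366         9.6732
  3         5.00         4.7569        14.2708
  4         5.00         4.6786        18.7143
  5         5.00         4.6015        23.0075
  6     2,005.00     1,814.8022    10,888.8130
  Σ                  1,838.5934    10,959.3965
Price P = Σ PV = 1,838.5934.
Macaulay duration = Σ(t·PV) / P = 10,959.3965 / 1,838.5934 = 5.96075 half-year periods.
In years: 5.96075 / 2 = 2.98038 years.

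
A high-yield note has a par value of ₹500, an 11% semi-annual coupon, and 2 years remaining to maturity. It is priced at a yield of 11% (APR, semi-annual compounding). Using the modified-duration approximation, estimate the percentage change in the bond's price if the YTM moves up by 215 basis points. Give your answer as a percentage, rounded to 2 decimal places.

Periodic yield y = 0.055. Modified duration first:
  t   CF        PV=CF/(1+0.055)^t    t·PV
  1        27.50        26.0664        26.0664
  2        27.50        24.7074        49.4149
  3        27.50        23.4194        70.2581
  4       527.50       425.8068     1,703.2273
  Σ                    500.0000     1,848.9667
P = 500.0000; D_Mac = 3.69793 half-year periods = 1.84897 yrs; D_mod = 1.84897/(1+0.055) = 1.75258 yrs.
ΔP/P ≈ -D_mod · Δy = -1.75258 × (+0.0215) = -0.037680 = -3.7680%.

-3.77%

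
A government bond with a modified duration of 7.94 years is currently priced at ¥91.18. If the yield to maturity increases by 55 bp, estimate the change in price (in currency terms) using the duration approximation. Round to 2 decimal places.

-¥3.98

Duration approximation: ΔP/P ≈ -D_mod · Δy = -7.94 × (+0.0055) = -0.043670.
ΔP ≈ 91.18 × (-0.043670) = -3.9818306.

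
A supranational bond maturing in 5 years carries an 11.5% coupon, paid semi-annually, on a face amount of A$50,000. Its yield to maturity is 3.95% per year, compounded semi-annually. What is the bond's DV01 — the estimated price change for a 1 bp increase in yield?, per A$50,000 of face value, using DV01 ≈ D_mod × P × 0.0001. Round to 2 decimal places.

A$26.93

Periodic yield y = 0.01975.
  t   CF        PV=CF/(1+0.01975)^t    t·PV
  1     2,875.00     2,819.3185     2,819.3185
  2     2,875.00     2,764.7153     5,529.4307
  3     2,875.00     2,711.1697     8,133.5092
  4     2,875.00     2,658.6612    10,634.6447
  5     2,875.00     2,607.1696    13,035.8479
  6     2,875.00     2,556.6752    15,340.0514
  7     2,875.00     2,507.1588    17,550.1119
  8     2,875.00     2,458.6015    19,668.8118
  9     2,875.00     2,410.9845    21,698.8607
  10   52,875.00    43,482.3733   434,823.7333
  Σ                 66,976.8277   549,234.3201
P = 66,976.8277; D_Mac = 8.20036 half-year periods = 4.10018 yrs; D_mod = 4.02077 yrs.
DV01 ≈ 4.02077 × 66,976.8277 × 0.0001 = 26.929851.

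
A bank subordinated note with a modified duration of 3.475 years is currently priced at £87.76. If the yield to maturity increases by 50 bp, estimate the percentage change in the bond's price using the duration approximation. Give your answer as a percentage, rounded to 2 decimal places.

-1.74%

Duration approximation: ΔP/P ≈ -D_mod · Δy = -3.475 × (+0.005) = -0.017375.
As a percentage: -1.7375%.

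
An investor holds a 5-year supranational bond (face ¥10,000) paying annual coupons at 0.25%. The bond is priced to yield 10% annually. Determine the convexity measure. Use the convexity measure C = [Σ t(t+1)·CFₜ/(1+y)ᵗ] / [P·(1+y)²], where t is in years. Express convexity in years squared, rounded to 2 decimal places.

24.58

With y = 0.1:
  t   CF        PV=CF/(1+0.1)^t    t·PV        t(t+1)·PV
  1        25.00        22.7273        22.7273          45.4545
  2        25.00        20.6612        41.3223         123.9669
  3        25.00        18.7829        56.3486         225.3944
  4        25.00        17.0753        68.3013         341.5067
  5    10,025.00     6,224.7363    31,123.6813     186,742.0879
  Σ                  6,303.9829    31,312.3809     187,478.4106
P = 6,303.9829.
Convexity = Σ t(t+1)·PV / [P·(1+y)²] = 187,478.4106 / (6,303.9829 × 1.210000) = 24.57824.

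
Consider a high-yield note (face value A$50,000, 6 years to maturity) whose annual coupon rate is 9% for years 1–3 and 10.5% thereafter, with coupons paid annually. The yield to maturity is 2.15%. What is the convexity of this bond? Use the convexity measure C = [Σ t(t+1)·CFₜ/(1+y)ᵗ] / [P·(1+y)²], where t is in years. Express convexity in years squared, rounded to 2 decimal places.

31.88

With y = 0.0215:
  t   CF        PV=CF/(1+0.0215)^t    t·PV        t(t+1)·PV
  1     4,500.00     4,405.2863     4,405.2863       8,810.5727
  2     4,500.00     4,312.5662     8,625.1323      25,875.3970
  3     4,500.00     4,221.7975    12,665.3926      50,661.5703
  4     5,250.00     4,821.7626    19,287.0502      96,435.2510
  5     5,250.00     4,720.2766    23,601.3830     141,608.2981
  6    55,250.00    48,629.7522   291,778.5132   2,042,449.5923
  Σ                 71,111.4414   360,362.7577   2,365,840.6814
P = 71,111.4414.
Convexity = Σ t(t+1)·PV / [P·(1+y)²] = 2,365,840.6814 / (71,111.4414 × 1.043462) = 31.88374.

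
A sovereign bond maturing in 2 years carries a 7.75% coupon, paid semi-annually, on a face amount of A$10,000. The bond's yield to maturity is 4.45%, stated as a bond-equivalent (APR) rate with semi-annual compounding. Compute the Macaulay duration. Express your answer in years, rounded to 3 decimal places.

Periodic yield y = 0.02225. Discount each cash flow and weight by its period:
  t   CF        PV=CF/(1+0.02225)^t    t·PV
  1       387.50       379.0658       379.0658
  2       387.50       370.8151       741.6303
  3       387.50       362.7441     1,088.2323
  4    10,387.50     9,512.2348    38,048.9390
  Σ                 10,624.8598    40,257.8674
Price P = Σ PV = 10,624.8598.
Macaulay duration = Σ(t·PV) / P = 40,257.8674 / 10,624.8598 = 3.78903 half-year periods.
In years: 3.78903 / 2 = 1.89451 years.

1.895 years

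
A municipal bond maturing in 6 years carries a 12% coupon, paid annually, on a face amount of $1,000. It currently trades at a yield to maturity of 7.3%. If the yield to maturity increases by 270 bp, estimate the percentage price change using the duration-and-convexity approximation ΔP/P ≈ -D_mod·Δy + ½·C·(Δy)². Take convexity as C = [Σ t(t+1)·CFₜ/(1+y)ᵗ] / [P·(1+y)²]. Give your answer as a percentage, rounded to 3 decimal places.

-10.978%

With y = 0.073:
  t   CF        PV=CF/(1+0.073)^t    t·PV        t(t+1)·PV
  1       120.00       111.8360       111.8360         223.6719
  2       120.00       104.2274       208.4548         625.3643
  3       120.00        97.1364       291.4093       1,165.6370
  4       120.00        90.5279       362.1115       1,810.5576
  5       120.00        84.3689       421.8447       2,531.0685
  6     1,120.00       733.8709     4,403.2256      30,822.5795
  Σ                  1,221.9675     5,798.8819      37,178.8788
P = 1,221.9675; D_Mac = 4.74553 yrs; D_mod = 4.42267 yrs; C = 26.42635.
Duration effect: -4.42267 × (+0.027) = -0.119412
Convexity effect: 0.5 × 26.42635 × (0.027)² = +0.0096324
ΔP/P ≈ -0.119412 + 0.0096324 = -0.109780 = -10.9780%.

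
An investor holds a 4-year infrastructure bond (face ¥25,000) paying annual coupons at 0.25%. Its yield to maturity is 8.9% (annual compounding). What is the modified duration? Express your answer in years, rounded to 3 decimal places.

3.656 years

Periodic yield y = 0.089. First find Macaulay duration:
  t   CF        PV=CF/(1+0.089)^t    t·PV
  1        62.50        57.3921        57.3921
  2        62.50        52.7017       105.4033
  3        62.50        48.3945       145.1836
  4    25,062.50    17,820.2122    71,280.8488
  Σ                 17,978.7005    71,588.8278
P = 17,978.7005; Macaulay duration = 71,588.8278 / 17,978.7005 = 3.98187 years.
Modified duration = D_Mac / (1 + y) = 3.98187 / 1.089 = 3.65645 years.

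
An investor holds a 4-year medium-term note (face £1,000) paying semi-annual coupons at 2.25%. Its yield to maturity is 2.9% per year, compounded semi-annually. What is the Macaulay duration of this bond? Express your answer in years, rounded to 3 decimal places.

3.845 years

Periodic yield y = 0.0145. Discount each cash flow and weight by its period:
  t   CF        PV=CF/(1+0.0145)^t    t·PV
  1        11.25        11.0892        11.0892
  2        11.25        10.9307        21.8614
  3        11.25        10.7745        32.3234
  4        11.25        10.6205        42.4819
  5        11.25        10.4687        52.3434
  6        11.25        10.3191        61.9144
  7        11.25        10.1716        71.2010
  8     1,011.25       901.2435     7,209.9476
  Σ                    975.6177     7,503.1625
Price P = Σ PV = 975.6177.
Macaulay duration = Σ(t·PV) / P = 7,503.1625 / 975.6177 = 7.69068 half-year periods.
In years: 7.69068 / 2 = 3.84534 years.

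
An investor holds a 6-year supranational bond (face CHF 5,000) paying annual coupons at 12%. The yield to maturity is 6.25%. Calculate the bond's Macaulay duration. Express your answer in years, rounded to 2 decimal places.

4.78 years

Periodic yield y = 0.0625. Discount each cash flow and weight by its year:
  t   CF        PV=CF/(1+0.0625)^t    t·PV
  1       600.00       564.7059       564.7059
  2       600.00       531.4879     1,062.9758
  3       600.00       500.2239     1,500.6717
  4       600.00       470.7990     1,883.1958
  5       600.00       443.1049     2,215.5245
  6     5,600.00     3,892.3725    23,354.2350
  Σ                  6,402.6940    30,581.3087
Price P = Σ PV = 6,402.6940.
Macaulay duration = Σ(t·PV) / P = 30,581.3087 / 6,402.6940 = 4.77632 years.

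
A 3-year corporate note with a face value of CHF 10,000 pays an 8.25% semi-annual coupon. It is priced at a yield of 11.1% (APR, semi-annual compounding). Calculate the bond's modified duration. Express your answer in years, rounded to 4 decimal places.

2.5635 years

Periodic yield y = 0.0555. First find Macaulay duration:
  t   CF        PV=CF/(1+0.0555)^t    t·PV
  1       412.50       390.8100       390.8100
  2       412.50       370.2606       740.5212
  3       412.50       350.7916     1,052.3749
  4       412.50       332.3464     1,329.3857
  5       412.50       314.8711     1,574.3554
  6    10,412.50     7,530.1840    45,181.1040
  Σ                  9,289.2638    50,268.5512
P = 9,289.2638; Macaulay duration = 50,268.5512 / 9,289.2638 = 5.41147 half-year periods = 2.70573 years.
Modified duration = D_Mac / (1 + y) = 2.70573 / 1.0555 = 2.56346 years.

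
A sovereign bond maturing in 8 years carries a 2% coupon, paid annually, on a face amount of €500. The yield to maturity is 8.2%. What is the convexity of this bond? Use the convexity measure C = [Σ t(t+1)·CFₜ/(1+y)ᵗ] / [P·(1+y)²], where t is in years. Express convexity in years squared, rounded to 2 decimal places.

54.56

With y = 0.082:
  t   CF        PV=CF/(1+0.082)^t    t·PV        t(t+1)·PV
  1        10.00         9.2421         9.2421          18.4843
  2        10.00         8.5417        17.0834          51.2503
  3        10.00         7.8944        23.6832          94.7326
  4        10.00         7.2961        29.1844         145.9221
  5        10.00         6.7432        33.7158         202.2949
  6        10.00         6.2321        37.3928         261.7494
  7        10.00         5.7598        40.3188         322.5501
  8       510.00       271.4889     2,171.9113      19,547.2013
  Σ                    323.1984     2,362.5318      20,644.1851
P = 323.1984.
Convexity = Σ t(t+1)·PV / [P·(1+y)²] = 20,644.1851 / (323.1984 × 1.170724) = 54.55996.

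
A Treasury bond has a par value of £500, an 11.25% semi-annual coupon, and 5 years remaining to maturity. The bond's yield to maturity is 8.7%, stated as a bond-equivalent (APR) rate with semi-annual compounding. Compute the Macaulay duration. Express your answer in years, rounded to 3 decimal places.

4.013 years

Periodic yield y = 0.0435. Discount each cash flow and weight by its period:
  t   CF        PV=CF/(1+0.0435)^t    t·PV
  1       28.125        26.9526        26.9526
  2       28.125        25.8290        51.6580
  3       28.125        24.7523        74.2568
  4       28.125        23.7204        94.8818
  5       28.125        22.7316       113.6581
  6       28.125        21.7840       130.7041
  7       28.125        20.8759       146.1314
  8       28.125        20.0057       160.0453
  9       28.125        19.1717       172.5452
  10     528.125       344.9945     3,449.9452
  Σ                    550.8177     4,420.7783
Price P = Σ PV = 550.8177.
Macaulay duration = Σ(t·PV) / P = 4,420.7783 / 550.8177 = 8.02585 half-year periods.
In years: 8.02585 / 2 = 4.01292 years.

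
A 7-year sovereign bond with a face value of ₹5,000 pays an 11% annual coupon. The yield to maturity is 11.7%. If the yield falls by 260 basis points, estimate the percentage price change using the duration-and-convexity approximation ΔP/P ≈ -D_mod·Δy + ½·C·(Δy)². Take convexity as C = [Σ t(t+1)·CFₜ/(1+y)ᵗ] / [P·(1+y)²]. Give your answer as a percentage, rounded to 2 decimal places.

+13.11%

With y = 0.117:
  t   CF        PV=CF/(1+0.117)^t    t·PV        t(t+1)·PV
  1       550.00       492.3903       492.3903         984.7807
  2       550.00       440.8150       881.6300       2,644.8899
  3       550.00       394.6419     1,183.9256       4,735.7025
  4       550.00       353.3052     1,413.2207       7,066.1035
  5       550.00       316.2983     1,581.4914       9,488.9483
  6       550.00       283.1677     1,699.0060      11,893.0417
  7     5,550.00     2,558.1192    17,906.8342     143,254.6732
  Σ                  4,838.7375    25,158.4981     180,068.1397
P = 4,838.7375; D_Mac = 5.19939 yrs; D_mod = 4.65478 yrs; C = 29.82624.
Duration effect: -4.65478 × (-0.026) = +0.121024
Convexity effect: 0.5 × 29.82624 × (-0.026)² = +0.0100813
ΔP/P ≈ +0.121024 + 0.0100813 = +0.131106 = +13.1106%.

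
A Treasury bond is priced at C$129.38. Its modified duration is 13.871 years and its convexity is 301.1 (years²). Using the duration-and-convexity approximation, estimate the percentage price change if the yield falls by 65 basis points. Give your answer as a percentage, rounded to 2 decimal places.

+9.65%

Duration effect: -D_mod·Δy = -13.871 × (-0.0065) = +0.0901615
Convexity effect: ½·C·(Δy)² = 0.5 × 301.1 × (-0.0065)² = +0.0063607375
ΔP/P ≈ +0.0901615 + 0.0063607375 = +0.0965222375
= +9.65222375%.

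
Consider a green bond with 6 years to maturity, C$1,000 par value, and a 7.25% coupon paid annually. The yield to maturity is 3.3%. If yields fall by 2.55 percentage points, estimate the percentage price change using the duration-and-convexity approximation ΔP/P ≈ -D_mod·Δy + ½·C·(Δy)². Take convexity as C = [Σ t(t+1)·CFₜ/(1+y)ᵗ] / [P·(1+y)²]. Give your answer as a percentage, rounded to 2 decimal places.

+13.80%

With y = 0.033:
  t   CF        PV=CF/(1+0.033)^t    t·PV        t(t+1)·PV
  1        72.50        70.1839        70.1839         140.3679
  2        72.50        67.9418       135.8837         407.6511
  3        72.50        65.7714       197.3142         789.2567
  4        72.50        63.6703       254.6811       1,273.4055
  5        72.50        61.6363       308.1814       1,849.0883
  6     1,072.50       882.6639     5,295.9835      37,071.8844
  Σ                  1,211.8676     6,262.2278      41,531.6539
P = 1,211.8676; D_Mac = 5.16742 yrs; D_mod = 5.00234 yrs; C = 32.11614.
Duration effect: -5.00234 × (-0.0255) = +0.127560
Convexity effect: 0.5 × 32.11614 × (-0.0255)² = +0.0104418
ΔP/P ≈ +0.127560 + 0.0104418 = +0.138001 = +13.8001%.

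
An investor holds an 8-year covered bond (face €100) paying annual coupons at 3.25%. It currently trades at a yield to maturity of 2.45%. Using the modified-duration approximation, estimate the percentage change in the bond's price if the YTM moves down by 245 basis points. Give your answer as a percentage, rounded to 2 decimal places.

+17.22%

Periodic yield y = 0.0245. Modified duration first:
  t   CF        PV=CF/(1+0.0245)^t    t·PV
  1         3.25         3.1723         3.1723
  2         3.25         3.0964         6.1928
  3         3.25         3.0224         9.0671
  4         3.25         2.9501        11.8004
  5         3.25         2.8795        14.3977
  6         3.25         2.8107        16.8641
  7         3.25         2.7435        19.2043
  8       103.25        85.0735       680.5881
  Σ                    105.7484       761.2867
P = 105.7484; D_Mac = 7.19904 yrs; D_mod = 7.19904/(1+0.0245) = 7.02688 yrs.
ΔP/P ≈ -D_mod · Δy = -7.02688 × (-0.0245) = +0.172159 = +17.2159%.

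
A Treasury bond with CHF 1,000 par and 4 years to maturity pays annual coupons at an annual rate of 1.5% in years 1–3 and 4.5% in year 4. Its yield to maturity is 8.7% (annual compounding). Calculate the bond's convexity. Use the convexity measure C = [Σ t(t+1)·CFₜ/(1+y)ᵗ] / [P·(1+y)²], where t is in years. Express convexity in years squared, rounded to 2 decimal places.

With y = 0.087:
  t   CF        PV=CF/(1+0.087)^t    t·PV        t(t+1)·PV
  1        15.00        13.7994        13.7994          27.5989
  2        15.00        12.6950        25.3900          76.1699
  3        15.00        11.6789        35.0368         140.1470
  4     1,045.00       748.5109     2,994.0435      14,970.2175
  Σ                    786.6842     3,068.2697      15,214.1333
P = 786.6842.
Convexity = Σ t(t+1)·PV / [P·(1+y)²] = 15,214.1333 / (786.6842 × 1.181569) = 16.36770.

16.37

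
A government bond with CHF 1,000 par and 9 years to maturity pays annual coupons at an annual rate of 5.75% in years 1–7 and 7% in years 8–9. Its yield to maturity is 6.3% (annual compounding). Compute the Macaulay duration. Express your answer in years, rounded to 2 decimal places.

Periodic yield y = 0.063. Discount each cash flow and weight by its year:
  t   CF        PV=CF/(1+0.063)^t    t·PV
  1        57.50        54.0922        54.0922
  2        57.50        50.8864       101.7727
  3        57.50        47.8705       143.6115
  4        57.50        45.0334       180.1336
  5        57.50        42.3644       211.8222
  6        57.50        39.8537       239.1220
  7        57.50        37.4917       262.4418
  8        70.00        42.9370       343.4962
  9     1,070.00       617.4253     5,556.8274
  Σ                    977.9545     7,093.3196
Price P = Σ PV = 977.9545.
Macaulay duration = Σ(t·PV) / P = 7,093.3196 / 977.9545 = 7.25322 years.

7.25 years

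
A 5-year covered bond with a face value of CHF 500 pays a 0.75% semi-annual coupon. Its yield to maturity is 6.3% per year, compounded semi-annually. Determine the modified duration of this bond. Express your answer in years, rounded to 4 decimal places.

Periodic yield y = 0.0315. First find Macaulay duration:
  t   CF        PV=CF/(1+0.0315)^t    t·PV
  1        1.875         1.8177         1.8177
  2        1.875         1.7622         3.5245
  3        1.875         1.7084         5.1252
  4        1.875         1.6562         6.6250
  5        1.875         1.6057         8.0283
  6        1.875         1.5566         9.3398
  7        1.875         1.5091        10.5637
  8        1.875         1.4630        11.7041
  9        1.875         1.4183        12.7650
  10     501.875       368.0470     3,680.4696
  Σ                    382.5443     3,749.9629
P = 382.5443; Macaulay duration = 3,749.9629 / 382.5443 = 9.80269 half-year periods = 4.90134 years.
Modified duration = D_Mac / (1 + y) = 4.90134 / 1.0315 = 4.75167 years.

4.7517 years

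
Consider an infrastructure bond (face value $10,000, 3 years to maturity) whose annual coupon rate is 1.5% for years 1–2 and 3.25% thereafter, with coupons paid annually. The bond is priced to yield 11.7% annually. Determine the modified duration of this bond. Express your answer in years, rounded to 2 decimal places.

Periodic yield y = 0.117. First find Macaulay duration:
  t   CF        PV=CF/(1+0.117)^t    t·PV
  1       150.00       134.2883       134.2883
  2       150.00       120.2223       240.4445
  3    10,325.00     7,408.5044    22,225.5131
  Σ                  7,663.0149    22,600.2459
P = 7,663.0149; Macaulay duration = 22,600.2459 / 7,663.0149 = 2.94926 years.
Modified duration = D_Mac / (1 + y) = 2.94926 / 1.117 = 2.64034 years.

2.64 years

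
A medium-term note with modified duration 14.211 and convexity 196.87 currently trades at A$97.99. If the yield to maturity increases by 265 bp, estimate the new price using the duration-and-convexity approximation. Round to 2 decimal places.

A$67.86

Duration effect: -D_mod·Δy = -14.211 × (+0.0265) = -0.3765915
Convexity effect: ½·C·(Δy)² = 0.5 × 196.87 × (0.0265)² = +0.06912597875
ΔP/P ≈ -0.3765915 + 0.06912597875 = -0.30746552125
New price ≈ 97.99 × (1 - 0.30746552125) = 67.8614535727125.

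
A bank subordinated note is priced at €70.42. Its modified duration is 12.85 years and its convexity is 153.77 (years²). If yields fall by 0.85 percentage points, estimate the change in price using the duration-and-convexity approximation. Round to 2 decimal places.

+€8.08

Duration effect: -D_mod·Δy = -12.85 × (-0.0085) = +0.109225
Convexity effect: ½·C·(Δy)² = 0.5 × 153.77 × (-0.0085)² = +0.00555494125
ΔP/P ≈ +0.109225 + 0.00555494125 = +0.11477994125
ΔP ≈ 70.42 × (+0.11477994125) = +8.082803462825.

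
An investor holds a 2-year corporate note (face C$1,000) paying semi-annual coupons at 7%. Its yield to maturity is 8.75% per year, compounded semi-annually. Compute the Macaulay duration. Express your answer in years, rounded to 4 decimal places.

Periodic yield y = 0.04375. Discount each cash flow and weight by its period:
  t   CF        PV=CF/(1+0.04375)^t    t·PV
  1        35.00        33.5329        33.5329
  2        35.00        32.1274        64.2547
  3        35.00        30.7807        92.3421
  4     1,035.00       872.0761     3,488.3045
  Σ                    968.5171     3,678.4343
Price P = Σ PV = 968.5171.
Macaulay duration = Σ(t·PV) / P = 3,678.4343 / 968.5171 = 3.79801 half-year periods.
In years: 3.79801 / 2 = 1.89900 years.

1.8990 years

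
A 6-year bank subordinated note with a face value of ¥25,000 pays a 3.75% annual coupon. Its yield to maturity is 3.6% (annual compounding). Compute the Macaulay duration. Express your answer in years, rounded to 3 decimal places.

Periodic yield y = 0.036. Discount each cash flow and weight by its year:
  t   CF        PV=CF/(1+0.036)^t    t·PV
  1       937.50       904.9228       904.9228
  2       937.50       873.4776     1,746.9552
  3       937.50       843.1251     2,529.3753
  4       937.50       813.8273     3,255.3092
  5       937.50       785.5476     3,927.7379
  6    25,937.50    20,978.2657   125,869.5942
  Σ                 25,199.1660   138,233.8945
Price P = Σ PV = 25,199.1660.
Macaulay duration = Σ(t·PV) / P = 138,233.8945 / 25,199.1660 = 5.48565 years.

5.486 years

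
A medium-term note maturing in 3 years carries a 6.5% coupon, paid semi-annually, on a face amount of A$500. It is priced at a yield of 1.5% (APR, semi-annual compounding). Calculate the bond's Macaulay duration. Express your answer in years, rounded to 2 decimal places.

Periodic yield y = 0.0075. Discount each cash flow and weight by its period:
  t   CF        PV=CF/(1+0.0075)^t    t·PV
  1        16.25        16.1290        16.1290
  2        16.25        16.0090        32.0179
  3        16.25        15.8898        47.6694
  4        16.25        15.7715        63.0860
  5        16.25        15.6541        78.2705
  6       516.25       493.6166     2,961.6995
  Σ                    573.0700     3,198.8723
Price P = Σ PV = 573.0700.
Macaulay duration = Σ(t·PV) / P = 3,198.8723 / 573.0700 = 5.58199 half-year periods.
In years: 5.58199 / 2 = 2.79100 years.

2.79 years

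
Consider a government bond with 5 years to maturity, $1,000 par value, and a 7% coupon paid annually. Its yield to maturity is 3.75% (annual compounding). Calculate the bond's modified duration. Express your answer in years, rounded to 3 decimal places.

Periodic yield y = 0.0375. First find Macaulay duration:
  t   CF        PV=CF/(1+0.0375)^t    t·PV
  1        70.00        67.4699        67.4699
  2        70.00        65.0312       130.0624
  3        70.00        62.6807       188.0421
  4        70.00        60.4151       241.6605
  5     1,070.00       890.1091     4,450.5456
  Σ                  1,145.7060     5,077.7804
P = 1,145.7060; Macaulay duration = 5,077.7804 / 1,145.7060 = 4.43201 years.
Modified duration = D_Mac / (1 + y) = 4.43201 / 1.0375 = 4.27182 years.

4.272 years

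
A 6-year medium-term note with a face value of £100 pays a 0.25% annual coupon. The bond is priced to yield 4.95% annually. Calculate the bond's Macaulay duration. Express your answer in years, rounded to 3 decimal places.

Periodic yield y = 0.0495. Discount each cash flow and weight by its year:
  t   CF        PV=CF/(1+0.0495)^t    t·PV
  1         0.25         0.2382         0.2382
  2         0.25         0.2270         0.4539
  3         0.25         0.2163         0.6488
  4         0.25         0.2061         0.8243
  5         0.25         0.1963         0.9817
  6       100.25        75.0222       450.1331
  Σ                     76.1061       453.2801
Price P = Σ PV = 76.1061.
Macaulay duration = Σ(t·PV) / P = 453.2801 / 76.1061 = 5.95590 years.

5.956 years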